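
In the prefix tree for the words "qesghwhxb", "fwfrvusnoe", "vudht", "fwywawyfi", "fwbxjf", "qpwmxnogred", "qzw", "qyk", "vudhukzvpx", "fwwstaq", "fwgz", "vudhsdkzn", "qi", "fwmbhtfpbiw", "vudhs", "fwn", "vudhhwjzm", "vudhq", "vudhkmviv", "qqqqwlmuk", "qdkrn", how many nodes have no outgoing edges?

20

Leaves are exactly the stored words that no other stored word extends.
Those words: "fwbxjf", "fwfrvusnoe", "fwgz", "fwmbhtfpbiw", "fwn", "fwwstaq", "fwywawyfi", "qdkrn", "qesghwhxb", "qi", "qpwmxnogred", "qqqqwlmuk", "qyk", "qzw", "vudhhwjzm", "vudhkmviv", "vudhq", "vudhsdkzn", "vudht", "vudhukzvpx"
Leaf count: 20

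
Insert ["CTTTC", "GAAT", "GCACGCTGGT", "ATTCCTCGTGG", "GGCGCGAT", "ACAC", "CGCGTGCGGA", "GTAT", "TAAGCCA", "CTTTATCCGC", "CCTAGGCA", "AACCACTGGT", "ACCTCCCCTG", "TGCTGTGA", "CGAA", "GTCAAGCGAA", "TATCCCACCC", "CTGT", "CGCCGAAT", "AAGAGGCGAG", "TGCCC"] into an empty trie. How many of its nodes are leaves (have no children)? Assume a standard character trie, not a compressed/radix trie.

21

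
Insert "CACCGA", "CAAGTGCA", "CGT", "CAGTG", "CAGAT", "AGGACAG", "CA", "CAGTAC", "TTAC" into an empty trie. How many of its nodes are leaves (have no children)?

Leaves are exactly the stored words that no other stored word extends.
Those words: "AGGACAG", "CAAGTGCA", "CACCGA", "CAGAT", "CAGTAC", "CAGTG", "CGT", "TTAC"
Leaf count: 8

8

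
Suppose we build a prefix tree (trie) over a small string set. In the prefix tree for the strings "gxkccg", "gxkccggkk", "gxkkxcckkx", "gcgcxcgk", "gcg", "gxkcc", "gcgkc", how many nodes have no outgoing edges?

A leaf is a node with no children — equivalently, the end of a word that is not a proper prefix of any other stored word.
Those words: "gcgcxcgk", "gcgkc", "gxkccggkk", "gxkkxcckkx"
Leaf count: 4

4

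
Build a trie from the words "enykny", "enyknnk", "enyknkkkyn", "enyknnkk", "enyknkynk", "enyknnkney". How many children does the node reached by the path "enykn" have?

3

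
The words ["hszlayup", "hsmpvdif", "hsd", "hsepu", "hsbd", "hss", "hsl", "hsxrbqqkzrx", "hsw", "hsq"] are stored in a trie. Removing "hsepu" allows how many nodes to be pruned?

3

After clearing the end-marker at "hsepu", prune upward until reaching a node still needed by another word.
The suffix "epu" (3 nodes) is used only by "hsepu"; the node for "hs" still has the child "z", so pruning stops there.
Nodes removed: 3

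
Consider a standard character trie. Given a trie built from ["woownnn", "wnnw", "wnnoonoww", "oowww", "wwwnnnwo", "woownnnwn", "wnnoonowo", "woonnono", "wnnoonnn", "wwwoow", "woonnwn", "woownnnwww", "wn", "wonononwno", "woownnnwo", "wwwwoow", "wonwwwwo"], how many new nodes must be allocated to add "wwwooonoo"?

4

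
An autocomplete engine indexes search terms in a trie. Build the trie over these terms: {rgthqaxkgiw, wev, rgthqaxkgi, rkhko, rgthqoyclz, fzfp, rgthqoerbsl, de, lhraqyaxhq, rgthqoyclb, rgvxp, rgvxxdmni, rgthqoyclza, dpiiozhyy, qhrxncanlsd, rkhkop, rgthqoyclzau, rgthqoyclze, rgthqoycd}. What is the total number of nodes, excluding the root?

For each word, the new-node count is its length minus the longest prefix already in the trie:
  "rgthqaxkgiw" → 11 new (r, g, t, h, q, a, x, k, g, i, w)
  "wev" → 3 new (w, e, v)
  "rgthqaxkgi" → prefix "rgthqaxkgi" already present; 0 new (none)
  "rkhko" → prefix "r" already present; 4 new (k, h, k, o)
  "rgthqoyclz" → prefix "rgthq" already present; 5 new (o, y, c, l, z)
  "fzfp" → 4 new (f, z, f, p)
  "rgthqoerbsl" → prefix "rgthqo" already present; 5 new (e, r, b, s, l)
  "de" → 2 new (d, e)
  "lhraqyaxhq" → 10 new (l, h, r, a, q, y, a, x, h, q)
  "rgthqoyclb" → prefix "rgthqoycl" already present; 1 new (b)
  "rgvxp" → prefix "rg" already present; 3 new (v, x, p)
  "rgvxxdmni" → prefix "rgvx" already present; 5 new (x, d, m, n, i)
  "rgthqoyclza" → prefix "rgthqoyclz" already present; 1 new (a)
  "dpiiozhyy" → prefix "d" already present; 8 new (p, i, i, o, z, h, y, y)
  "qhrxncanlsd" → 11 new (q, h, r, x, n, c, a, n, l, s, d)
  "rkhkop" → prefix "rkhko" already present; 1 new (p)
  "rgthqoyclzau" → prefix "rgthqoyclza" already present; 1 new (u)
  "rgthqoyclze" → prefix "rgthqoyclz" already present; 1 new (e)
  "rgthqoycd" → prefix "rgthqoyc" already present; 1 new (d)
Total nodes = 11 + 3 + 0 + 4 + 5 + 4 + 5 + 2 + 10 + 1 + 3 + 5 + 1 + 8 + 11 + 1 + 1 + 1 + 1 = 77

77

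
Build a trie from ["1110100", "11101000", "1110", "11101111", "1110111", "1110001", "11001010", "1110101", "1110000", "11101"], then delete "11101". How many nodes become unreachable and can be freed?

0

Walk "11101" from the leaf back toward the root, removing each node that no remaining word uses.
Every node on "11101" is still needed (e.g. by "1110100"), so nothing is freed.
Nodes removed: 0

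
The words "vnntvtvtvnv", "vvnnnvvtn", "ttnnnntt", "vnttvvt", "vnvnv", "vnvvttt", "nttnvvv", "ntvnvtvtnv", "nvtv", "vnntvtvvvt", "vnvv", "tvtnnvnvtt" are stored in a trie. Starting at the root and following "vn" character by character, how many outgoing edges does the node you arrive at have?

The children of the "vn" node are the distinct next characters among strings starting with "vn".
Distinct next characters after "vn": n, t, v.
That node has 3 child edges.

3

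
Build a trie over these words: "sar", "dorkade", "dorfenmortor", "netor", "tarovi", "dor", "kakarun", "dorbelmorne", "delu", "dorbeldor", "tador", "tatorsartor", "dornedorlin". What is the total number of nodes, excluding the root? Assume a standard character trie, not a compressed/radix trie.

71

Count nodes per top-level branch (shared prefixes stored once):
  'd'-branch (delu, dor, dorbeldor, dorbelmorne, dorfenmortor, dorkade, dornedorlin): 38 nodes
  'k'-branch (kakarun): 7 nodes
  'n'-branch (netor): 5 nodes
  's'-branch (sar): 3 nodes
  't'-branch (tador, tarovi, tatorsartor): 18 nodes
Sum: 71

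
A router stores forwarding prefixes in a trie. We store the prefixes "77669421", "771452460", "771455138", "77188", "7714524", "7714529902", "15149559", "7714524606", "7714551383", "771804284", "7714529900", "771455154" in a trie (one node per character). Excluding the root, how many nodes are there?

43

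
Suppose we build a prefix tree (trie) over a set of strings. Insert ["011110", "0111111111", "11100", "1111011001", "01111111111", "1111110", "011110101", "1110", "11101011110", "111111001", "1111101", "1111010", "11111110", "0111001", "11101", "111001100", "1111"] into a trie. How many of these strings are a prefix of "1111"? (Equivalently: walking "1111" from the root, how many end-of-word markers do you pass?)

Walk "1111" from the root; an end-of-word marker is hit whenever a stored word is a prefix of "1111".
Prefixes of the query that are stored words: "1111"
Count: 1

1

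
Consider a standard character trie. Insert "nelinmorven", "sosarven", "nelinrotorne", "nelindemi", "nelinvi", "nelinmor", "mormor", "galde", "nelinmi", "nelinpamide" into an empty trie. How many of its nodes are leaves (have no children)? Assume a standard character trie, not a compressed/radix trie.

A leaf is a node with no children — equivalently, the end of a word that is not a proper prefix of any other stored word.
Those words: "galde", "mormor", "nelindemi", "nelinmi", "nelinmorven", "nelinpamide", "nelinrotorne", "nelinvi", "sosarven"
Leaf count: 9

9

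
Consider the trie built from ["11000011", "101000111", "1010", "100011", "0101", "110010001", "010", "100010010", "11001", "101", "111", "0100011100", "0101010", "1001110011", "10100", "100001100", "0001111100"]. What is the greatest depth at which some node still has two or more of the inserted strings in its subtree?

Equivalently: take the maximum, over all pairs, of their longest common prefix length.
"100010010" and "100011" agree on "10001" (5 characters) before diverging; nothing deeper is shared.
Longest shared-prefix length: 5

5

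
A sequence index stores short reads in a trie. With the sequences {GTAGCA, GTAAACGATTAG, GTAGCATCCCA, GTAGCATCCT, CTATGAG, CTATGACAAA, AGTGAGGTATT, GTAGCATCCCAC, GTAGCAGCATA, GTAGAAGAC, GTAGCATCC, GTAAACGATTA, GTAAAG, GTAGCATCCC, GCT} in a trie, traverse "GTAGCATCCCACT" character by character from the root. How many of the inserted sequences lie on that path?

Walk "GTAGCATCCCACT" from the root; an end-of-word marker is hit whenever a stored word is a prefix of "GTAGCATCCCACT".
Prefixes of the query that are stored words: "GTAGCA", "GTAGCATCC", "GTAGCATCCC", "GTAGCATCCCA", "GTAGCATCCCAC"
Count: 5

5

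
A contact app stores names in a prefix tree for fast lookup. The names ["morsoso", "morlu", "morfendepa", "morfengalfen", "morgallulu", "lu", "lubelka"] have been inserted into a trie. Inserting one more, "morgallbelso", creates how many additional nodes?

The longest prefix of "morgallbelso" already in the trie is "morgall" (length 7).
So 12 − 7 = 5 new nodes.

5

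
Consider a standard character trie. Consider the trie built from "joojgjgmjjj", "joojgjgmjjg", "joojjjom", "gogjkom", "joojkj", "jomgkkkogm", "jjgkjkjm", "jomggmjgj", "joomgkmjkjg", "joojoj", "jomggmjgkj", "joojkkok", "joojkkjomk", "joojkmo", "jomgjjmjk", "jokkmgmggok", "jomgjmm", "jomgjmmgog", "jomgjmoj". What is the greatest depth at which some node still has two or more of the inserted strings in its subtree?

The deepest shared node is where two words last agree before diverging.
e.g. "joojgjgmjjg" and "joojgjgmjjj" share the prefix "joojgjgmjj" of length 10; no pair shares a longer one.
Longest shared-prefix length: 10

10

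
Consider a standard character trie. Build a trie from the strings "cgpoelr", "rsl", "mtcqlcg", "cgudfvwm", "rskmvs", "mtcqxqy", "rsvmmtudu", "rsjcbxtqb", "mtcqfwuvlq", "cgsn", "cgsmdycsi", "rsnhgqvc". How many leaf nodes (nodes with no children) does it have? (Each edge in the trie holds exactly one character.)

12

A leaf is a node with no children — equivalently, the end of a word that is not a proper prefix of any other stored word.
Those words: "cgpoelr", "cgsmdycsi", "cgsn", "cgudfvwm", "mtcqfwuvlq", "mtcqlcg", "mtcqxqy", "rsjcbxtqb", "rskmvs", "rsl", "rsnhgqvc", "rsvmmtudu"
Leaf count: 12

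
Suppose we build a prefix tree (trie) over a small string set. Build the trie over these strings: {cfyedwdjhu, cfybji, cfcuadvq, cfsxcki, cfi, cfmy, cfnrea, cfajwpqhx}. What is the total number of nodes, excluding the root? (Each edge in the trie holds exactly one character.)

38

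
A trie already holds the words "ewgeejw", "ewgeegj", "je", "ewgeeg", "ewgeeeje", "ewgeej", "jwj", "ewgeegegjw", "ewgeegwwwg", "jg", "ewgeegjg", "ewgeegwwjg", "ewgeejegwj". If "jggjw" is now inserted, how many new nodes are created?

"jg" is already a path in the trie; the remaining "gjw" must be added.
New nodes needed: |"jggjw"| − 2 = 5 − 2 = 3.

3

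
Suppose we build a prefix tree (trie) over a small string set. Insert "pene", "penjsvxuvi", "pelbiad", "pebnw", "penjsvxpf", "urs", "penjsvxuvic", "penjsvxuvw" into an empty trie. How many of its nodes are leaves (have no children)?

7

A leaf is a node with no children — equivalently, the end of a word that is not a proper prefix of any other stored word.
Those words: "pebnw", "pelbiad", "pene", "penjsvxpf", "penjsvxuvic", "penjsvxuvw", "urs"
Leaf count: 7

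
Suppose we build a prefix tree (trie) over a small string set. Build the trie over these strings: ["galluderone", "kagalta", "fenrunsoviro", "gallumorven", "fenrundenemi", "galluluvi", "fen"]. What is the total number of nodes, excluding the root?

Insert word by word; a character creates a node only if that edge doesn't already exist:
  "galluderone" → 11 new (g, a, l, l, u, d, e, r, o, n, e)
  "kagalta" → 7 new (k, a, g, a, l, t, a)
  "fenrunsoviro" → 12 new (f, e, n, r, u, n, s, o, v, i, r, o)
  "gallumorven" → prefix "gallu" already present; 6 new (m, o, r, v, e, n)
  "fenrundenemi" → prefix "fenrun" already present; 6 new (d, e, n, e, m, i)
  "galluluvi" → prefix "gallu" already present; 4 new (l, u, v, i)
  "fen" → prefix "fen" already present; 0 new (none)
Total nodes = 11 + 7 + 12 + 6 + 6 + 4 + 0 = 46

46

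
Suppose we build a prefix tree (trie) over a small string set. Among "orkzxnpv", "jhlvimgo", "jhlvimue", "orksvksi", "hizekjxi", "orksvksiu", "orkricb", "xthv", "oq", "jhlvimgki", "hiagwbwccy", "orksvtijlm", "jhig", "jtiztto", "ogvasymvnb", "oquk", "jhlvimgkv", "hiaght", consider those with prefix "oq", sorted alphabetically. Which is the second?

oquk

Filter for "oq…" and sort: "oq", "oquk"
The 2nd is oquk.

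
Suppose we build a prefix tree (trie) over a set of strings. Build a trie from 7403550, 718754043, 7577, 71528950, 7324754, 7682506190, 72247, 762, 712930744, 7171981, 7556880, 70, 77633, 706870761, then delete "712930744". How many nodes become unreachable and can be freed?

Walk "712930744" from the leaf back toward the root, removing each node that no remaining word uses.
The suffix "2930744" (7 nodes) is used only by "712930744"; the node for "71" still has the child "8", so pruning stops there.
Nodes removed: 7

7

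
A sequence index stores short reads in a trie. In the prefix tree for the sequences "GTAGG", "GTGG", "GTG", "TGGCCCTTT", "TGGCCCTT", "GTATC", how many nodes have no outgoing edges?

4

A leaf is a node with no children — equivalently, the end of a word that is not a proper prefix of any other stored word.
Those words: "GTAGG", "GTATC", "GTGG", "TGGCCCTTT"
Leaf count: 4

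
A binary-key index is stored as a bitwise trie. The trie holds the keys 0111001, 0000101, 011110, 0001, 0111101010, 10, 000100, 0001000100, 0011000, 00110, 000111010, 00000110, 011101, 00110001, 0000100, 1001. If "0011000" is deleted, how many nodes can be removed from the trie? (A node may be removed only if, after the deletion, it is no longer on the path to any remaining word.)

0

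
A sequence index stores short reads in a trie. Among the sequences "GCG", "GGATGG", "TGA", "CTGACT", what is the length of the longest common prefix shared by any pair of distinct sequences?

Equivalently: take the maximum, over all pairs, of their longest common prefix length.
"GCG" and "GGATGG" agree on "G" (1 characters) before diverging; nothing deeper is shared.
Longest shared-prefix length: 1

1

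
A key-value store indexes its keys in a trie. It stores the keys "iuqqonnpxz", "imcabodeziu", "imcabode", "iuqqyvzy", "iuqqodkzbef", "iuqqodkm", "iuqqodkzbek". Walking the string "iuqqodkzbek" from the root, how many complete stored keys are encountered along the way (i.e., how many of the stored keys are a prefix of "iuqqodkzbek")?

Check each prefix of "iuqqodkzbek" against the stored set — each match is an end-marker on the path.
Prefixes of the query that are stored words: "iuqqodkzbek"
Count: 1

1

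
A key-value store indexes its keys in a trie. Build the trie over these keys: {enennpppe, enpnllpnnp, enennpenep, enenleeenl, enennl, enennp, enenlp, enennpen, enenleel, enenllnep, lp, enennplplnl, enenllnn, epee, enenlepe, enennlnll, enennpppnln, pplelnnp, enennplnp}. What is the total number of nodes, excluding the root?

Trace insertions, counting only characters that open a new branch:
  "enennpppe" → 9 new (e, n, e, n, n, p, p, p, e)
  "enpnllpnnp" → prefix "en" already present; 8 new (p, n, l, l, p, n, n, p)
  "enennpenep" → prefix "enennp" already present; 4 new (e, n, e, p)
  "enenleeenl" → prefix "enen" already present; 6 new (l, e, e, e, n, l)
  "enennl" → prefix "enenn" already present; 1 new (l)
  "enennp" → prefix "enennp" already present; 0 new (none)
  "enenlp" → prefix "enenl" already present; 1 new (p)
  "enennpen" → prefix "enennpen" already present; 0 new (none)
  "enenleel" → prefix "enenlee" already present; 1 new (l)
  "enenllnep" → prefix "enenl" already present; 4 new (l, n, e, p)
  "lp" → 2 new (l, p)
  "enennplplnl" → prefix "enennp" already present; 5 new (l, p, l, n, l)
  "enenllnn" → prefix "enenlln" already present; 1 new (n)
  "epee" → prefix "e" already present; 3 new (p, e, e)
  "enenlepe" → prefix "enenle" already present; 2 new (p, e)
  "enennlnll" → prefix "enennl" already present; 3 new (n, l, l)
  "enennpppnln" → prefix "enennppp" already present; 3 new (n, l, n)
  "pplelnnp" → 8 new (p, p, l, e, l, n, n, p)
  "enennplnp" → prefix "enennpl" already present; 2 new (n, p)
Total nodes = 9 + 8 + 4 + 6 + 1 + 0 + 1 + 0 + 1 + 4 + 2 + 5 + 1 + 3 + 2 + 3 + 3 + 8 + 2 = 63

63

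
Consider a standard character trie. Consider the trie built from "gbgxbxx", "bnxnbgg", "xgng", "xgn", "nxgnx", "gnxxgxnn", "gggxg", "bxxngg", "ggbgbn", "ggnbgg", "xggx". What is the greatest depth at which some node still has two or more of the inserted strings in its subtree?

3

Equivalently: take the maximum, over all pairs, of their longest common prefix length.
e.g. "xgn" and "xgng" share the prefix "xgn" of length 3; no pair shares a longer one.
Longest shared-prefix length: 3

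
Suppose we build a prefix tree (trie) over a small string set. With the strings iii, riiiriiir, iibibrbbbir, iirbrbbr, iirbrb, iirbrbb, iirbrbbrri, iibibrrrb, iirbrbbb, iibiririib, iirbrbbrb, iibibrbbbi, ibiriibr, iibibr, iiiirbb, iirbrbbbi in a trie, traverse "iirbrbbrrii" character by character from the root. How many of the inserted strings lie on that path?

Traverse "iirbrbbrrii" character by character; count nodes along the way that are marked as word ends.
Prefixes of the query that are stored words: "iirbrb", "iirbrbb", "iirbrbbr", "iirbrbbrri"
Count: 4

4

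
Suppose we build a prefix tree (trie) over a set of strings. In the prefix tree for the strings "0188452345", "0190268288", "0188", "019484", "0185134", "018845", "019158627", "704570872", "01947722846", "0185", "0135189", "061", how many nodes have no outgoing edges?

9

A leaf is a node with no children — equivalently, the end of a word that is not a proper prefix of any other stored word.
Those words: "0135189", "0185134", "0188452345", "0190268288", "019158627", "01947722846", "019484", "061", "704570872"
Leaf count: 9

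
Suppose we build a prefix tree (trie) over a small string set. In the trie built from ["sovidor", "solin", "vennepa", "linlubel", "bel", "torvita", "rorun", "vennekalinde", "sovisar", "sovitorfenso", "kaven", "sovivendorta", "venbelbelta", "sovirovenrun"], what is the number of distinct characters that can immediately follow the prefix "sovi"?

5

Follow the path "sovi" to its node, then look at its outgoing edges.
Characters that immediately follow "sovi" among the stored strings: {d, r, s, t, v}.
That node has 5 child edges.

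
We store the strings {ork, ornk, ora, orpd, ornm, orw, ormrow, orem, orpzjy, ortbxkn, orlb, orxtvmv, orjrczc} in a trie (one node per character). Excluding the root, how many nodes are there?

36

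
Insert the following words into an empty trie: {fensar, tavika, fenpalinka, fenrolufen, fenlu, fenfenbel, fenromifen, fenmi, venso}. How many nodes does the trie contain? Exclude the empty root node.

46

For each word, the new-node count is its length minus the longest prefix already in the trie:
  "fensar" → 6 new (f, e, n, s, a, r)
  "tavika" → 6 new (t, a, v, i, k, a)
  "fenpalinka" → prefix "fen" already present; 7 new (p, a, l, i, n, k, a)
  "fenrolufen" → prefix "fen" already present; 7 new (r, o, l, u, f, e, n)
  "fenlu" → prefix "fen" already present; 2 new (l, u)
  "fenfenbel" → prefix "fen" already present; 6 new (f, e, n, b, e, l)
  "fenromifen" → prefix "fenro" already present; 5 new (m, i, f, e, n)
  "fenmi" → prefix "fen" already present; 2 new (m, i)
  "venso" → 5 new (v, e, n, s, o)
Total nodes = 6 + 6 + 7 + 7 + 2 + 6 + 5 + 2 + 5 = 46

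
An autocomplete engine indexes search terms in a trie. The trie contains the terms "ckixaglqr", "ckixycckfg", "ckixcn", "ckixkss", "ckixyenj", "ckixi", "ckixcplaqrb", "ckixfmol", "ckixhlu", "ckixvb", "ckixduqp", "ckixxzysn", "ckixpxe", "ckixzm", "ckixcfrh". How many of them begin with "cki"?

15

Filter for entries beginning with "cki":
Words under "cki": ckixaglqr, ckixcfrh, ckixcn, ckixcplaqrb, ckixduqp, ckixfmol, ckixhlu, ckixi, ckixkss, ckixpxe, ckixvb, ckixxzysn, ckixycckfg, ckixyenj, ckixzm
Count: 15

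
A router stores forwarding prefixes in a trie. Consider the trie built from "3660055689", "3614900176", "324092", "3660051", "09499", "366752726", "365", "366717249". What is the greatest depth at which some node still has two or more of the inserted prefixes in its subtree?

The deepest shared node is where two words last agree before diverging.
"3660051" and "3660055689" agree on "366005" (6 characters) before diverging; nothing deeper is shared.
Longest shared-prefix length: 6

6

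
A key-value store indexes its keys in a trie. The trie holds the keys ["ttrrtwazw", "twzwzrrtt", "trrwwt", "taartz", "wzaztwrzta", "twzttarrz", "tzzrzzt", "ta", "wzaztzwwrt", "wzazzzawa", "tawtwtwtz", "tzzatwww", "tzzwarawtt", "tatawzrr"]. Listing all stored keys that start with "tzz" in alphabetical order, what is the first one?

tzzatwww

DFS of the "tzz" subtree visits, in order: "tzzatwww", "tzzrzzt", "tzzwarawtt"
Position 1: tzzatwww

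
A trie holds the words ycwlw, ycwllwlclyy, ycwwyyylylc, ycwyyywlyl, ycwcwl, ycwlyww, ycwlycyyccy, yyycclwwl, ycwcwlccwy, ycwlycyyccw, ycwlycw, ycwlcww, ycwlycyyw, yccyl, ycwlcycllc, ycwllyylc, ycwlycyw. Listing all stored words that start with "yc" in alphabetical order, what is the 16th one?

DFS of the "yc" subtree visits, in order: "yccyl", "ycwcwl", "ycwcwlccwy", "ycwlcww", "ycwlcycllc", "ycwllwlclyy", "ycwllyylc", "ycwlw", "ycwlycw", "ycwlycyw", "ycwlycyyccw", "ycwlycyyccy", "ycwlycyyw", "ycwlyww", "ycwwyyylylc", "ycwyyywlyl"
The 16th is ycwyyywlyl.

ycwyyywlyl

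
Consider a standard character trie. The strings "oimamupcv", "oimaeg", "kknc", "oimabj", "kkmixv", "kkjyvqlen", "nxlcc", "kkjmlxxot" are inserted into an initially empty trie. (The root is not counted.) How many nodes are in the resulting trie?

For each word, the new-node count is its length minus the longest prefix already in the trie:
  "oimamupcv" → 9 new (o, i, m, a, m, u, p, c, v)
  "oimaeg" → prefix "oima" already present; 2 new (e, g)
  "kknc" → 4 new (k, k, n, c)
  "oimabj" → prefix "oima" already present; 2 new (b, j)
  "kkmixv" → prefix "kk" already present; 4 new (m, i, x, v)
  "kkjyvqlen" → prefix "kk" already present; 7 new (j, y, v, q, l, e, n)
  "nxlcc" → 5 new (n, x, l, c, c)
  "kkjmlxxot" → prefix "kkj" already present; 6 new (m, l, x, x, o, t)
Total nodes = 9 + 2 + 4 + 2 + 4 + 7 + 5 + 6 = 39

39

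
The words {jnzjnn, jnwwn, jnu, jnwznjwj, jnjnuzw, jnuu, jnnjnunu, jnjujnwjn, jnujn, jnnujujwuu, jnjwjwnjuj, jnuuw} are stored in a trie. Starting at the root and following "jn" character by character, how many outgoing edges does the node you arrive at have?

The children of the "jn" node are the distinct next characters among strings starting with "jn".
Distinct next characters after "jn": j, n, u, w, z.
That node has 5 child edges.

5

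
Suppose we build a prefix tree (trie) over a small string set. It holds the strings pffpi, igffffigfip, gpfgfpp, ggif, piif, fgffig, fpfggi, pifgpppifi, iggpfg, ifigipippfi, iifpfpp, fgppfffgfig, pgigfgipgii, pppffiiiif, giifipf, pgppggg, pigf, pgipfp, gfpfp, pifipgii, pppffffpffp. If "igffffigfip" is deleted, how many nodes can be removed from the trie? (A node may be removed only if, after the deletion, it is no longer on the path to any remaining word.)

Walk "igffffigfip" from the leaf back toward the root, removing each node that no remaining word uses.
The suffix "ffffigfip" (9 nodes) is used only by "igffffigfip"; the node for "ig" still has the child "g", so pruning stops there.
Nodes removed: 9

9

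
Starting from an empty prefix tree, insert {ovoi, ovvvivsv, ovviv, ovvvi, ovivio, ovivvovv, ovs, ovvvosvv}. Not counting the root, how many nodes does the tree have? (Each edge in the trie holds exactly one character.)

Trace insertions, counting only characters that open a new branch:
  "ovoi" → 4 new (o, v, o, i)
  "ovvvivsv" → prefix "ov" already present; 6 new (v, v, i, v, s, v)
  "ovviv" → prefix "ovv" already present; 2 new (i, v)
  "ovvvi" → prefix "ovvvi" already present; 0 new (none)
  "ovivio" → prefix "ov" already present; 4 new (i, v, i, o)
  "ovivvovv" → prefix "oviv" already present; 4 new (v, o, v, v)
  "ovs" → prefix "ov" already present; 1 new (s)
  "ovvvosvv" → prefix "ovvv" already present; 4 new (o, s, v, v)
Total nodes = 4 + 6 + 2 + 0 + 4 + 4 + 1 + 4 = 25

25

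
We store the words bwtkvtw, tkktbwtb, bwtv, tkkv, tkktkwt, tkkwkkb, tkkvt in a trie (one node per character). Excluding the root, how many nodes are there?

25

Insert word by word; a character creates a node only if that edge doesn't already exist:
  "bwtkvtw" → 7 new (b, w, t, k, v, t, w)
  "tkktbwtb" → 8 new (t, k, k, t, b, w, t, b)
  "bwtv" → prefix "bwt" already present; 1 new (v)
  "tkkv" → prefix "tkk" already present; 1 new (v)
  "tkktkwt" → prefix "tkkt" already present; 3 new (k, w, t)
  "tkkwkkb" → prefix "tkk" already present; 4 new (w, k, k, b)
  "tkkvt" → prefix "tkkv" already present; 1 new (t)
Total nodes = 7 + 8 + 1 + 1 + 3 + 4 + 1 = 25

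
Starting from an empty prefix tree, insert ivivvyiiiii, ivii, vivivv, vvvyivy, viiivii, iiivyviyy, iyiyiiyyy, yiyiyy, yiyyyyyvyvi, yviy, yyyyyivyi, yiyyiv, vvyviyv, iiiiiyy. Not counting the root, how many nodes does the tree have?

Trace insertions, counting only characters that open a new branch:
  "ivivvyiiiii" → 11 new (i, v, i, v, v, y, i, i, i, i, i)
  "ivii" → prefix "ivi" already present; 1 new (i)
  "vivivv" → 6 new (v, i, v, i, v, v)
  "vvvyivy" → prefix "v" already present; 6 new (v, v, y, i, v, y)
  "viiivii" → prefix "vi" already present; 5 new (i, i, v, i, i)
  "iiivyviyy" → prefix "i" already present; 8 new (i, i, v, y, v, i, y, y)
  "iyiyiiyyy" → prefix "i" already present; 8 new (y, i, y, i, i, y, y, y)
  "yiyiyy" → 6 new (y, i, y, i, y, y)
  "yiyyyyyvyvi" → prefix "yiy" already present; 8 new (y, y, y, y, v, y, v, i)
  "yviy" → prefix "y" already present; 3 new (v, i, y)
  "yyyyyivyi" → prefix "y" already present; 8 new (y, y, y, y, i, v, y, i)
  "yiyyiv" → prefix "yiyy" already present; 2 new (i, v)
  "vvyviyv" → prefix "vv" already present; 5 new (y, v, i, y, v)
  "iiiiiyy" → prefix "iii" already present; 4 new (i, i, y, y)
Total nodes = 11 + 1 + 6 + 6 + 5 + 8 + 8 + 6 + 8 + 3 + 8 + 2 + 5 + 4 = 81

81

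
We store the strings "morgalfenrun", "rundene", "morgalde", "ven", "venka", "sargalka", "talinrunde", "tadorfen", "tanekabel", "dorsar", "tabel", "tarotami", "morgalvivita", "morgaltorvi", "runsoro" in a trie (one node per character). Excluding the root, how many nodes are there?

Count nodes per top-level branch (shared prefixes stored once):
  'd'-branch (dorsar): 6 nodes
  'm'-branch (morgalde, morgalfenrun, morgaltorvi, morgalvivita): 25 nodes
  'r'-branch (rundene, runsoro): 11 nodes
  's'-branch (sargalka): 8 nodes
  't'-branch (tabel, tadorfen, talinrunde, tanekabel, tarotami): 32 nodes
  'v'-branch (ven, venka): 5 nodes
Sum: 87

87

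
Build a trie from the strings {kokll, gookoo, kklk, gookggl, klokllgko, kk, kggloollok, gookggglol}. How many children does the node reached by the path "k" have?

4

Follow the path "k" to its node, then look at its outgoing edges.
Characters that immediately follow "k" among the stored strings: {g, k, l, o}.
That node has 4 child edges.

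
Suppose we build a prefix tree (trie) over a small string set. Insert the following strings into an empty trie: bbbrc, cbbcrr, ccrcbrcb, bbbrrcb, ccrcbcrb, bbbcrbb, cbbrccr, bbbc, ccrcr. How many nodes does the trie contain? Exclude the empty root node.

For each word, the new-node count is its length minus the longest prefix already in the trie:
  "bbbrc" → 5 new (b, b, b, r, c)
  "cbbcrr" → 6 new (c, b, b, c, r, r)
  "ccrcbrcb" → prefix "c" already present; 7 new (c, r, c, b, r, c, b)
  "bbbrrcb" → prefix "bbbr" already present; 3 new (r, c, b)
  "ccrcbcrb" → prefix "ccrcb" already present; 3 new (c, r, b)
  "bbbcrbb" → prefix "bbb" already present; 4 new (c, r, b, b)
  "cbbrccr" → prefix "cbb" already present; 4 new (r, c, c, r)
  "bbbc" → prefix "bbbc" already present; 0 new (none)
  "ccrcr" → prefix "ccrc" already present; 1 new (r)
Total nodes = 5 + 6 + 7 + 3 + 3 + 4 + 4 + 0 + 1 = 33

33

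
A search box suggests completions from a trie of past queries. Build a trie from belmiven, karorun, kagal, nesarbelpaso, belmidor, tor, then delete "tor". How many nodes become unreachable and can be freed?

3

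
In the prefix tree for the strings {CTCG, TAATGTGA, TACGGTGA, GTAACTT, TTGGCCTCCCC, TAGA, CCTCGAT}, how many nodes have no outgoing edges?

7

Leaves are exactly the stored words that no other stored word extends.
Those words: "CCTCGAT", "CTCG", "GTAACTT", "TAATGTGA", "TACGGTGA", "TAGA", "TTGGCCTCCCC"
Leaf count: 7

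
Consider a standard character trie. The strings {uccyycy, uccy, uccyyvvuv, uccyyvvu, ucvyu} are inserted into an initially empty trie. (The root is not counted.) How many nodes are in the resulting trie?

14

Insert word by word; a character creates a node only if that edge doesn't already exist:
  "uccyycy" → 7 new (u, c, c, y, y, c, y)
  "uccy" → prefix "uccy" already present; 0 new (none)
  "uccyyvvuv" → prefix "uccyy" already present; 4 new (v, v, u, v)
  "uccyyvvu" → prefix "uccyyvvu" already present; 0 new (none)
  "ucvyu" → prefix "uc" already present; 3 new (v, y, u)
Total nodes = 7 + 0 + 4 + 0 + 3 = 14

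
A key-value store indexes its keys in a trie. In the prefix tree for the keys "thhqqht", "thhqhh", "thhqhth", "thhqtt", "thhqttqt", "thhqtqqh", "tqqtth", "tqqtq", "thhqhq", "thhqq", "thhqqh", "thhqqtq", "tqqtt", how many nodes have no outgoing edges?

Leaves are exactly the stored words that no other stored word extends.
Those words: "thhqhh", "thhqhq", "thhqhth", "thhqqht", "thhqqtq", "thhqtqqh", "thhqttqt", "tqqtq", "tqqtth"
Leaf count: 9

9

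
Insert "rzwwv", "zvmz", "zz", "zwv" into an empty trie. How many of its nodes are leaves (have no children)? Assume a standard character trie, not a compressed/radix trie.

4

A leaf is a node with no children — equivalently, the end of a word that is not a proper prefix of any other stored word.
Those words: "rzwwv", "zvmz", "zwv", "zz"
Leaf count: 4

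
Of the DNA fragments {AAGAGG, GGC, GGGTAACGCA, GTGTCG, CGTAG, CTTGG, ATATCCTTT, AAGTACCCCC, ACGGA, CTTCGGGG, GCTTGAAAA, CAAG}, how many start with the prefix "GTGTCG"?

Traverse to the node for "GTGTCG", then collect every word in that subtree.
Words under "GTGTCG": GTGTCG
Count: 1

1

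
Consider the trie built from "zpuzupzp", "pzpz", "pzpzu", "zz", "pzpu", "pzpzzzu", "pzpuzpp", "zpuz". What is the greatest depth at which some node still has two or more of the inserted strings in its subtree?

Equivalently: take the maximum, over all pairs, of their longest common prefix length.
"pzpu" and "pzpuzpp" agree on "pzpu" (4 characters) before diverging; nothing deeper is shared.
Longest shared-prefix length: 4

4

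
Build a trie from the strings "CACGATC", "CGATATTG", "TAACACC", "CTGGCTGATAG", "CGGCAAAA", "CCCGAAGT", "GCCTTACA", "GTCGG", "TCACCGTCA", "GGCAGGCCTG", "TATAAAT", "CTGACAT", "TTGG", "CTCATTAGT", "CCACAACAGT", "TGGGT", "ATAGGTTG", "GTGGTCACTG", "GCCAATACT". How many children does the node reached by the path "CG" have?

2

Walk "CG" from the root, arriving at one node.
Distinct next characters after "CG": A, G.
That node has 2 child edges.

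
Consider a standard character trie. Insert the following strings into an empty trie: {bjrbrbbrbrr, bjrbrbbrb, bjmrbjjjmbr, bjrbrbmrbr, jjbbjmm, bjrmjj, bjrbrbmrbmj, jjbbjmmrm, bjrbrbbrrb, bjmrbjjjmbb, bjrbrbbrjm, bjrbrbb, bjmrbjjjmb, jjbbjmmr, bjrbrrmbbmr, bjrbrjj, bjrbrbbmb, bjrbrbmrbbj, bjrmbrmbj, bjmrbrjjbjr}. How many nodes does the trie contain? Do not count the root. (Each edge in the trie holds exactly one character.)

66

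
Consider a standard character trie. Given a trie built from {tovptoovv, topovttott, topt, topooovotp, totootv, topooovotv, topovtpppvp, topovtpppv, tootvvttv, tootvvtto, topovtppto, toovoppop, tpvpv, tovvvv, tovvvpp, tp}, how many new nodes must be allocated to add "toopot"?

"too" is already a path in the trie; the remaining "pot" must be added.
Each of the 3 remaining characters creates one node.

3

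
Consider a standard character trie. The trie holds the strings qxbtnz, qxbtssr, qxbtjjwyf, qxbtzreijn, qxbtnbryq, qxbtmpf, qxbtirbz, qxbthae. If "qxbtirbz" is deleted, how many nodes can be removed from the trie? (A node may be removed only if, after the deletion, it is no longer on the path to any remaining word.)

4

After clearing the end-marker at "qxbtirbz", prune upward until reaching a node still needed by another word.
The suffix "irbz" (4 nodes) is used only by "qxbtirbz"; the node for "qxbt" still has the child "n", so pruning stops there.
Nodes removed: 4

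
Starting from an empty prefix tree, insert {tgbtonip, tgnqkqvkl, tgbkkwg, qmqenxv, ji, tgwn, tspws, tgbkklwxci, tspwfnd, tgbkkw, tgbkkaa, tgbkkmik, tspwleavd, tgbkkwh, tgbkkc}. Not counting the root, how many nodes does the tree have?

54

For each word, the new-node count is its length minus the longest prefix already in the trie:
  "tgbtonip" → 8 new (t, g, b, t, o, n, i, p)
  "tgnqkqvkl" → prefix "tg" already present; 7 new (n, q, k, q, v, k, l)
  "tgbkkwg" → prefix "tgb" already present; 4 new (k, k, w, g)
  "qmqenxv" → 7 new (q, m, q, e, n, x, v)
  "ji" → 2 new (j, i)
  "tgwn" → prefix "tg" already present; 2 new (w, n)
  "tspws" → prefix "t" already present; 4 new (s, p, w, s)
  "tgbkklwxci" → prefix "tgbkk" already present; 5 new (l, w, x, c, i)
  "tspwfnd" → prefix "tspw" already present; 3 new (f, n, d)
  "tgbkkw" → prefix "tgbkkw" already present; 0 new (none)
  "tgbkkaa" → prefix "tgbkk" already present; 2 new (a, a)
  "tgbkkmik" → prefix "tgbkk" already present; 3 new (m, i, k)
  "tspwleavd" → prefix "tspw" already present; 5 new (l, e, a, v, d)
  "tgbkkwh" → prefix "tgbkkw" already present; 1 new (h)
  "tgbkkc" → prefix "tgbkk" already present; 1 new (c)
Total nodes = 8 + 7 + 4 + 7 + 2 + 2 + 4 + 5 + 3 + 0 + 2 + 3 + 5 + 1 + 1 = 54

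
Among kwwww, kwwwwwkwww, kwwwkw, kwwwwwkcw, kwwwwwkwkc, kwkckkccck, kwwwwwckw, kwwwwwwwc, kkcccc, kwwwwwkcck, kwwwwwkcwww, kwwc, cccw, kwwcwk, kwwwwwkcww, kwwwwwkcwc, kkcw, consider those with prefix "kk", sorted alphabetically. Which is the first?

Words with prefix "kk", in lexicographic order: "kkcccc", "kkcw"
Position 1: kkcccc

kkcccc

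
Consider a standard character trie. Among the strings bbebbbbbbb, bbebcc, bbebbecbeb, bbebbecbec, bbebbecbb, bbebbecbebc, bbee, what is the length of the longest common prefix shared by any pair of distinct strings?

Equivalently: take the maximum, over all pairs, of their longest common prefix length.
"bbebbecbeb" and "bbebbecbebc" agree on "bbebbecbeb" (10 characters) before diverging; nothing deeper is shared.
Longest shared-prefix length: 10

10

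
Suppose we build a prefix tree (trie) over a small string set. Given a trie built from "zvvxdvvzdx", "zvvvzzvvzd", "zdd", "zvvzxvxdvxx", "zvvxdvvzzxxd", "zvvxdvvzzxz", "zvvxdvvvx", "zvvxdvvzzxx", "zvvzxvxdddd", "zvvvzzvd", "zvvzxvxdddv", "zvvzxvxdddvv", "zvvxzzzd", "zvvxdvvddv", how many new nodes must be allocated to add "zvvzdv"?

2

"zvvz" is already a path in the trie; the remaining "dv" must be added.
So 6 − 4 = 2 new nodes.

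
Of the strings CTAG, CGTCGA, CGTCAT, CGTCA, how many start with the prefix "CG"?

3

Filter for entries beginning with "CG":
Matches: "CGTCA", "CGTCAT", "CGTCGA"
Count: 3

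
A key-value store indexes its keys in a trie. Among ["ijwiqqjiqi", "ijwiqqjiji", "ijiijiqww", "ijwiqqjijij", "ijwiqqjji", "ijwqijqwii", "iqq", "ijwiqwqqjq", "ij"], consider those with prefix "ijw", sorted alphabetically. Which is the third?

Words with prefix "ijw", in lexicographic order: "ijwiqqjiji", "ijwiqqjijij", "ijwiqqjiqi", "ijwiqqjji", "ijwiqwqqjq", "ijwqijqwii"
The 3rd is ijwiqqjiqi.

ijwiqqjiqi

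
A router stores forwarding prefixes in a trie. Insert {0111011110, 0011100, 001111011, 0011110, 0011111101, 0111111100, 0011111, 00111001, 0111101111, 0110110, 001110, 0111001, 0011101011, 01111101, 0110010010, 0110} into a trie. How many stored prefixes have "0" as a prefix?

16

Filter for entries beginning with "0":
Matches: "001110", "0011100", "00111001", "0011101011", "0011110", "001111011", "0011111", "0011111101", "0110", "0110010010", "0110110", "0111001", "0111011110", "0111101111", "01111101", "0111111100"
Count: 16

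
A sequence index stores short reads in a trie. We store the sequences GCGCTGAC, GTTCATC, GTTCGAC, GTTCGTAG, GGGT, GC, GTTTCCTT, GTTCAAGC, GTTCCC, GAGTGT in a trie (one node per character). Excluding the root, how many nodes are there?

Trace insertions, counting only characters that open a new branch:
  "GCGCTGAC" → 8 new (G, C, G, C, T, G, A, C)
  "GTTCATC" → prefix "G" already present; 6 new (T, T, C, A, T, C)
  "GTTCGAC" → prefix "GTTC" already present; 3 new (G, A, C)
  "GTTCGTAG" → prefix "GTTCG" already present; 3 new (T, A, G)
  "GGGT" → prefix "G" already present; 3 new (G, G, T)
  "GC" → prefix "GC" already present; 0 new (none)
  "GTTTCCTT" → prefix "GTT" already present; 5 new (T, C, C, T, T)
  "GTTCAAGC" → prefix "GTTCA" already present; 3 new (A, G, C)
  "GTTCCC" → prefix "GTTC" already present; 2 new (C, C)
  "GAGTGT" → prefix "G" already present; 5 new (A, G, T, G, T)
Total nodes = 8 + 6 + 3 + 3 + 3 + 0 + 5 + 3 + 2 + 5 = 38

38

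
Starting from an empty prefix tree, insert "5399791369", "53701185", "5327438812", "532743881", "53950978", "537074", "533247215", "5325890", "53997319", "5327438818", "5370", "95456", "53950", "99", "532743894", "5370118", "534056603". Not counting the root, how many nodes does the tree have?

61

Trace insertions, counting only characters that open a new branch:
  "5399791369" → 10 new (5, 3, 9, 9, 7, 9, 1, 3, 6, 9)
  "53701185" → prefix "53" already present; 6 new (7, 0, 1, 1, 8, 5)
  "5327438812" → prefix "53" already present; 8 new (2, 7, 4, 3, 8, 8, 1, 2)
  "532743881" → prefix "532743881" already present; 0 new (none)
  "53950978" → prefix "539" already present; 5 new (5, 0, 9, 7, 8)
  "537074" → prefix "5370" already present; 2 new (7, 4)
  "533247215" → prefix "53" already present; 7 new (3, 2, 4, 7, 2, 1, 5)
  "5325890" → prefix "532" already present; 4 new (5, 8, 9, 0)
  "53997319" → prefix "53997" already present; 3 new (3, 1, 9)
  "5327438818" → prefix "532743881" already present; 1 new (8)
  "5370" → prefix "5370" already present; 0 new (none)
  "95456" → 5 new (9, 5, 4, 5, 6)
  "53950" → prefix "53950" already present; 0 new (none)
  "99" → prefix "9" already present; 1 new (9)
  "532743894" → prefix "5327438" already present; 2 new (9, 4)
  "5370118" → prefix "5370118" already present; 0 new (none)
  "534056603" → prefix "53" already present; 7 new (4, 0, 5, 6, 6, 0, 3)
Total nodes = 10 + 6 + 8 + 0 + 5 + 2 + 7 + 4 + 3 + 1 + 0 + 5 + 0 + 1 + 2 + 0 + 7 = 61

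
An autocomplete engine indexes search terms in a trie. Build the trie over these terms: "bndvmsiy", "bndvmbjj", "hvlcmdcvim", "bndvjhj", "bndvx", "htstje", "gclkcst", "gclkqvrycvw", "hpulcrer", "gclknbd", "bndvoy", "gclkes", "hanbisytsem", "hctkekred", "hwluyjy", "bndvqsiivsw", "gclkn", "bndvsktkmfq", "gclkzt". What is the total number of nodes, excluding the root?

98

Trace insertions, counting only characters that open a new branch:
  "bndvmsiy" → 8 new (b, n, d, v, m, s, i, y)
  "bndvmbjj" → prefix "bndvm" already present; 3 new (b, j, j)
  "hvlcmdcvim" → 10 new (h, v, l, c, m, d, c, v, i, m)
  "bndvjhj" → prefix "bndv" already present; 3 new (j, h, j)
  "bndvx" → prefix "bndv" already present; 1 new (x)
  "htstje" → prefix "h" already present; 5 new (t, s, t, j, e)
  "gclkcst" → 7 new (g, c, l, k, c, s, t)
  "gclkqvrycvw" → prefix "gclk" already present; 7 new (q, v, r, y, c, v, w)
  "hpulcrer" → prefix "h" already present; 7 new (p, u, l, c, r, e, r)
  "gclknbd" → prefix "gclk" already present; 3 new (n, b, d)
  "bndvoy" → prefix "bndv" already present; 2 new (o, y)
  "gclkes" → prefix "gclk" already present; 2 new (e, s)
  "hanbisytsem" → prefix "h" already present; 10 new (a, n, b, i, s, y, t, s, e, m)
  "hctkekred" → prefix "h" already present; 8 new (c, t, k, e, k, r, e, d)
  "hwluyjy" → prefix "h" already present; 6 new (w, l, u, y, j, y)
  "bndvqsiivsw" → prefix "bndv" already present; 7 new (q, s, i, i, v, s, w)
  "gclkn" → prefix "gclkn" already present; 0 new (none)
  "bndvsktkmfq" → prefix "bndv" already present; 7 new (s, k, t, k, m, f, q)
  "gclkzt" → prefix "gclk" already present; 2 new (z, t)
Total nodes = 8 + 3 + 10 + 3 + 1 + 5 + 7 + 7 + 7 + 3 + 2 + 2 + 10 + 8 + 6 + 7 + 0 + 7 + 2 = 98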